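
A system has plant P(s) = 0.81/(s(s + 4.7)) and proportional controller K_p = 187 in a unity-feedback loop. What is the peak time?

T_p = 0.26 s

Closed-loop characteristic equation: s² + 4.7s + 151.5 = 0, so ω_n = 12.31 rad/s and ζ = 4.7/(2·12.31) = 0.1909.
Damped frequency ω_d = ω_n√(1−ζ²) = 12.08 rad/s, so peak time T_p = π/ω_d = 0.26 s.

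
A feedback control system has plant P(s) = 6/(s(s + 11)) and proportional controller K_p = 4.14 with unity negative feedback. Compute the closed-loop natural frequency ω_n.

The closed-loop denominator is s(s+11) + 4.14·6 = s² + 11s + 24.84.
Matching s² + 2ζω_n s + ω_n²: ω_n = √24.84 = 4.984 rad/s and 2ζω_n = 11, so ζ = 11/(2·4.984) = 1.1.

ω_n = 4.98 rad/s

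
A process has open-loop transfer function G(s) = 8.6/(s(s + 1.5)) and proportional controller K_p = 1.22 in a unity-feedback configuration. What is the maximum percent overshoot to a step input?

47.3%

The closed-loop denominator s² + 1.5s + 10.49 gives ω_n = √10.49 = 3.239 and ζ = 1.5/(2ω_n) = 0.2315.
%OS = 100·exp(−πζ/√(1−ζ²)) = 100·exp(−π·0.2315/√0.9464) = 47.3%.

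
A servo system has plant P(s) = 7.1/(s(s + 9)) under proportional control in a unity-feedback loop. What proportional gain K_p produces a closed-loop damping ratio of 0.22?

Closed-loop characteristic equation: s² + 9s + K_p·7.1 = 0.
So ω_n = √(7.1K_p) and 2ζω_n = 9, giving ζ = 9/(2√(7.1K_p)).
Setting ζ = 0.22: √(7.1K_p) = 9/(2·0.22) = 20.45, so K_p = 418.4/7.1 = 58.9.

K_p = 58.9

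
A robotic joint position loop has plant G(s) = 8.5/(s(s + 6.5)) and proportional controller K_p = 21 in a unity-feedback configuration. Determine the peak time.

From 1 + K_pG(s) = 0: s² + 6.5s + 178.5 = 0 ⇒ ω_n = 13.36, ζ = 0.2433.
Damped frequency ω_d = ω_n√(1−ζ²) = 12.96 rad/s, so peak time T_p = π/ω_d = 0.242 s.

T_p = 0.242 s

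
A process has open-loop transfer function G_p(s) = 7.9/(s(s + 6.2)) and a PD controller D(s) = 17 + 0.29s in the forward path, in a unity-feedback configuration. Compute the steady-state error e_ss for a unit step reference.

0

The open loop D(s)G_p(s) has a pole at the origin (type 1), so the static position error constant is infinite and e_ss = 1/(1+∞) = 0.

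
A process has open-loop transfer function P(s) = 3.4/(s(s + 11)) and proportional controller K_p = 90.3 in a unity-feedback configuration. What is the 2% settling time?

From 1 + K_pP(s) = 0: s² + 11s + 307 = 0 ⇒ ω_n = 17.52, ζ = 0.3139.
2% settling time T_s ≈ 4/(ζω_n) = 4/5.5 = 0.727 s.

T_s ≈ 0.727 s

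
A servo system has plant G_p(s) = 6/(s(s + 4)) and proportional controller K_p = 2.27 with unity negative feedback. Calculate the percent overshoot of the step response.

Closed-loop characteristic equation: s² + 4s + 13.62 = 0, so ω_n = 3.691 rad/s and ζ = 4/(2·3.691) = 0.5419.
%OS = 100·exp(−πζ/√(1−ζ²)) = 100·exp(−π·0.5419/√0.7063) = 13.2%.

13.2%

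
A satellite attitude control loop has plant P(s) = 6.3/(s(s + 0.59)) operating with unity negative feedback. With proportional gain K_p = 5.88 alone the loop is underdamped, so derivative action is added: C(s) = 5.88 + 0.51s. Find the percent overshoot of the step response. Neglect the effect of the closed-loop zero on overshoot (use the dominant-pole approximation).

Forward path: (5.88 + 0.51s)·6.3/(s(s+0.59)). The closed-loop characteristic equation is s² + (0.59 + 6.3·0.51)s + 6.3·5.88 = 0.
That is s² + 3.803s + 37.04 = 0, so ω_n = 6.086 rad/s and ζ = 3.803/(2·6.086) = 0.3124.
%OS = 100·exp(−πζ/√(1−ζ²)) = 35.6%.

35.6%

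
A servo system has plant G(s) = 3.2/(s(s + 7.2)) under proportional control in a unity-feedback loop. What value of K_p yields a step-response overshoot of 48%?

K_p = 78.2

From %OS = 100·exp(−πζ/√(1−ζ²)) = 48%, ζ = −ln(0.48)/√(π²+ln²(0.48)) = 0.2275.
Characteristic equation s² + 7.2s + 3.2K_p = 0 gives ζ = 7.2/(2√(3.2K_p)).
Setting ζ = 0.2275: √(3.2K_p) = 7.2/(2·0.2275) = 15.82, so K_p = 250.4/3.2 = 78.2.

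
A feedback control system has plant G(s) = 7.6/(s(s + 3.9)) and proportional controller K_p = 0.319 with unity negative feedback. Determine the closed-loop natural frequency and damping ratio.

ω_n = 1.56 rad/s, ζ = 1.25

With unity feedback the closed-loop characteristic equation is s² + 3.9s + 0.319·7.6 = s² + 3.9s + 2.424 = 0.
Matching s² + 2ζω_n s + ω_n²: ω_n = √2.424 = 1.557 rad/s and 2ζω_n = 3.9, so ζ = 3.9/(2·1.557) = 1.25.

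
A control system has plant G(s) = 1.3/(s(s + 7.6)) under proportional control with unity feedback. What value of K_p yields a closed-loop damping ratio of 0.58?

K_p = 33

Closed-loop characteristic equation: s² + 7.6s + K_p·1.3 = 0.
So ω_n = √(1.3K_p) and 2ζω_n = 7.6, giving ζ = 7.6/(2√(1.3K_p)).
Setting ζ = 0.58: √(1.3K_p) = 7.6/(2·0.58) = 6.552, so K_p = 42.93/1.3 = 33.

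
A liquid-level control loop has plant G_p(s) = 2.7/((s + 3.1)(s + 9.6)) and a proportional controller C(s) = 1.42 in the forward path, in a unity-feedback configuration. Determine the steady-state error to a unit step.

0.886

The loop is type 0. Static position error constant K_pos = C(0)·G_p(0) = 1.42·0.09073 = 0.1288.
Steady-state error to a unit step: e_ss = 1/(1+K_pos) = 1/1.129 = 0.886.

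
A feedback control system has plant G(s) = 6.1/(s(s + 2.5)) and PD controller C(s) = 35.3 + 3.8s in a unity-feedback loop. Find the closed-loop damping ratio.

Forward path: (35.3 + 3.8s)·6.1/(s(s+2.5)). The closed-loop characteristic equation is s² + (2.5 + 6.1·3.8)s + 6.1·35.3 = 0.
That is s² + 25.68s + 215.3 = 0, so ω_n = 14.67 rad/s and ζ = 25.68/(2·14.67) = 0.875.

ζ = 0.875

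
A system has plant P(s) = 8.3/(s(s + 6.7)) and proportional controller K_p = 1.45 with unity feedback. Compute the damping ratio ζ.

The closed-loop denominator is s(s+6.7) + 1.45·8.3 = s² + 6.7s + 12.04.
Matching s² + 2ζω_n s + ω_n²: ω_n = √12.04 = 3.469 rad/s and 2ζω_n = 6.7, so ζ = 6.7/(2·3.469) = 0.966.

ζ = 0.966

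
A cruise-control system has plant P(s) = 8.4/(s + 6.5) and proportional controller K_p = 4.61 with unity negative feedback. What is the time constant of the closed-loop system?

τ = 0.0221 s

Closed-loop transfer function: T(s) = K_p·P(s)/(1 + K_p·P(s)) = 38.72/(s + 6.5 + 38.72) = 38.72/(s + 45.22).
Time constant τ = 1/45.22 = 0.0221 s.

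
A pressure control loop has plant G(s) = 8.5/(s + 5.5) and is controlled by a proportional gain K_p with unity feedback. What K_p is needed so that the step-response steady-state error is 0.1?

K_p = 5.82

Steady-state error for a unit step on this type-0 loop is 1/(1 + K_p·G(0)).
G(0) = 1.545. Require 1/(1 + K_p·1.545) = 0.1, so 1 + 1.545·K_p = 10.
K_p = (10 − 1)/1.545 = 5.82.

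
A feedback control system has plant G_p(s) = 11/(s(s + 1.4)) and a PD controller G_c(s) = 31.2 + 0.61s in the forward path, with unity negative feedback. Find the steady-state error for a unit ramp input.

0.00408

The loop has one pole at the origin (type 1). Velocity error constant K_v = lim_{s→0} s·G_c(s)G_p(s) = 31.2·11/1.4 = 245.1.
Steady-state error to a unit ramp: e_ss = 1/K_v = 0.00408.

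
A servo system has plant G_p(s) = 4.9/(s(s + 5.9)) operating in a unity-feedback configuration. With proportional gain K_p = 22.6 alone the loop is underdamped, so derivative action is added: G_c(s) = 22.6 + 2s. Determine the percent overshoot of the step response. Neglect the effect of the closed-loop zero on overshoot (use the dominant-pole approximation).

2.96%

Forward path: (22.6 + 2s)·4.9/(s(s+5.9)). The closed-loop characteristic equation is s² + (5.9 + 4.9·2)s + 4.9·22.6 = 0.
That is s² + 15.7s + 110.7 = 0, so ω_n = 10.52 rad/s and ζ = 15.7/(2·10.52) = 0.746.
%OS = 100·exp(−πζ/√(1−ζ²)) = 2.96%.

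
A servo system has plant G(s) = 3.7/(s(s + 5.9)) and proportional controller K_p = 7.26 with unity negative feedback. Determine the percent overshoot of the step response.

The closed-loop denominator s² + 5.9s + 26.86 gives ω_n = √26.86 = 5.183 and ζ = 5.9/(2ω_n) = 0.5692.
%OS = 100·exp(−πζ/√(1−ζ²)) = 100·exp(−π·0.5692/√0.676) = 11.4%.

11.4%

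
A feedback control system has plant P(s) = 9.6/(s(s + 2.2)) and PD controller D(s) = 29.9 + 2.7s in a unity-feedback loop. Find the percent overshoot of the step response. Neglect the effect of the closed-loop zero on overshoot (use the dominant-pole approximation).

0.935%

Forward path: (29.9 + 2.7s)·9.6/(s(s+2.2)). The closed-loop characteristic equation is s² + (2.2 + 9.6·2.7)s + 9.6·29.9 = 0.
That is s² + 28.12s + 287 = 0, so ω_n = 16.94 rad/s and ζ = 28.12/(2·16.94) = 0.8299.
%OS = 100·exp(−πζ/√(1−ζ²)) = 0.935%.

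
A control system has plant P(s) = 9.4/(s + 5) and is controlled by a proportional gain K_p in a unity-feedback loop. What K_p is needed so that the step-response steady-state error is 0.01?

The loop is type 0, so e_ss(step) = 1/(1 + K_pos) with K_pos = K_p·P(0).
P(0) = 1.88. Require 1/(1 + K_p·1.88) = 0.01, so 1 + 1.88·K_p = 100.
K_p = (100 − 1)/1.88 = 52.7.

K_p = 52.7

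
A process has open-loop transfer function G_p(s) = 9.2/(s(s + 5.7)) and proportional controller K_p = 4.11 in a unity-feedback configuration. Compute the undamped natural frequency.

1 + K_p·G_p(s) = 0 gives s² + 5.7s + 37.81 = 0.
Matching s² + 2ζω_n s + ω_n²: ω_n = √37.81 = 6.149 rad/s and 2ζω_n = 5.7, so ζ = 5.7/(2·6.149) = 0.463.

ω_n = 6.15 rad/s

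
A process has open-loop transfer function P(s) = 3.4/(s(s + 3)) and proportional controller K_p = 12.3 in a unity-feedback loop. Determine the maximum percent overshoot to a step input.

From 1 + K_pP(s) = 0: s² + 3s + 41.82 = 0 ⇒ ω_n = 6.467, ζ = 0.232.
%OS = 100·exp(−πζ/√(1−ζ²)) = 100·exp(−π·0.232/√0.9462) = 47.3%.

47.3%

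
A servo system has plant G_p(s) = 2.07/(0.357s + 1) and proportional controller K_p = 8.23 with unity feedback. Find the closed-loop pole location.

Closed loop: T(s) = K_p·G_p/(1+K_p·G_p) = 17.04/(0.357s + 1 + 17.04), with pole at s = −(1 + 17.04)/0.357 = −50.52.

s = -50.52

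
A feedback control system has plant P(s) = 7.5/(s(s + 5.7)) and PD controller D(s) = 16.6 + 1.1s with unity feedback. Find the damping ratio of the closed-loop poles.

Forward path: (16.6 + 1.1s)·7.5/(s(s+5.7)). The closed-loop characteristic equation is s² + (5.7 + 7.5·1.1)s + 7.5·16.6 = 0.
That is s² + 13.95s + 124.5 = 0, so ω_n = 11.16 rad/s and ζ = 13.95/(2·11.16) = 0.6251.

ζ = 0.625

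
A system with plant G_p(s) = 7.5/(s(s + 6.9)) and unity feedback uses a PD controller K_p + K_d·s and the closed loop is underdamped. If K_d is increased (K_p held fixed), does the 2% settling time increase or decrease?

Characteristic equation s² + (6.9 + 7.5K_d)s + 7.5K_p = 0: raising K_d increases ζω_n = (6.9+7.5K_d)/2 while the loop stays underdamped, so T_s ≈ 4/(ζω_n) decreases.

decrease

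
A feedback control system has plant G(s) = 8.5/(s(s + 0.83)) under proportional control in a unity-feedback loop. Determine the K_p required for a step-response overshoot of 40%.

From %OS = 100·exp(−πζ/√(1−ζ²)) = 40%, ζ = −ln(0.4)/√(π²+ln²(0.4)) = 0.28.
Characteristic equation s² + 0.83s + 8.5K_p = 0 gives ζ = 0.83/(2√(8.5K_p)).
Setting ζ = 0.28: √(8.5K_p) = 0.83/(2·0.28) = 1.482, so K_p = 2.197/8.5 = 0.258.

K_p = 0.258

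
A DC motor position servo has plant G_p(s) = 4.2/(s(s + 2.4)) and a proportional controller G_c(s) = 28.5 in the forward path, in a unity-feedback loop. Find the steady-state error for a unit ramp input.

0.0201

The loop has one pole at the origin (type 1). Velocity error constant K_v = lim_{s→0} s·G_c(s)G_p(s) = 28.5·4.2/2.4 = 49.88.
Steady-state error to a unit ramp: e_ss = 1/K_v = 0.0201.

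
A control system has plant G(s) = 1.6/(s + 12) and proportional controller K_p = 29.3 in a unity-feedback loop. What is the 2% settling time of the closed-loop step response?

Closed-loop transfer function: T(s) = K_p·G(s)/(1 + K_p·G(s)) = 46.88/(s + 12 + 46.88) = 46.88/(s + 58.88).
Time constant τ = 1/58.88 = 0.01698 s, so the 2% settling time is about 4τ = 0.0679 s.

T_s ≈ 0.0679 s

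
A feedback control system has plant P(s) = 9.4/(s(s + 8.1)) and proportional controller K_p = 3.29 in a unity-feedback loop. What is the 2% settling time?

Closed-loop characteristic equation: s² + 8.1s + 30.93 = 0, so ω_n = 5.561 rad/s and ζ = 8.1/(2·5.561) = 0.7283.
2% settling time T_s ≈ 4/(ζω_n) = 4/4.05 = 0.988 s.

T_s ≈ 0.988 s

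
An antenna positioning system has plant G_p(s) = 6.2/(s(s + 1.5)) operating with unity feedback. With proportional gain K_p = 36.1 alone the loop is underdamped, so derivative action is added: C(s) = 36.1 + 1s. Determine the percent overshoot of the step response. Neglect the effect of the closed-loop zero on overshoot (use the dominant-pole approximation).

Forward path: (36.1 + 1s)·6.2/(s(s+1.5)). The closed-loop characteristic equation is s² + (1.5 + 6.2·1)s + 6.2·36.1 = 0.
That is s² + 7.7s + 223.8 = 0, so ω_n = 14.96 rad/s and ζ = 7.7/(2·14.96) = 0.2573.
%OS = 100·exp(−πζ/√(1−ζ²)) = 43.3%.

43.3%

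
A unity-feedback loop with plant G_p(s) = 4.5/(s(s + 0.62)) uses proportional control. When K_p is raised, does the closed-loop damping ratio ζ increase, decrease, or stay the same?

ζ = 0.62/(2√(4.5K_p)); increasing K_p raises the denominator, so ζ falls.

decrease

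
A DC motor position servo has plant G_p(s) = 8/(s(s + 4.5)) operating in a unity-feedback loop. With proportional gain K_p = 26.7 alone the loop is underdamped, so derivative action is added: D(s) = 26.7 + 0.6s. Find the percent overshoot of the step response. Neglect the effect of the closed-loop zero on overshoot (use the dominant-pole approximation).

Forward path: (26.7 + 0.6s)·8/(s(s+4.5)). The closed-loop characteristic equation is s² + (4.5 + 8·0.6)s + 8·26.7 = 0.
That is s² + 9.3s + 213.6 = 0, so ω_n = 14.62 rad/s and ζ = 9.3/(2·14.62) = 0.3182.
%OS = 100·exp(−πζ/√(1−ζ²)) = 34.8%.

34.8%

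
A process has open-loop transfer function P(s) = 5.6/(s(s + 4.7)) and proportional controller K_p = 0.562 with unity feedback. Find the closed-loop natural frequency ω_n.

ω_n = 1.77 rad/s

1 + K_p·P(s) = 0 gives s² + 4.7s + 3.147 = 0.
So ω_n² = 3.147 ⇒ ω_n = 1.774 rad/s, and ζ = 4.7/(2ω_n) = 1.32.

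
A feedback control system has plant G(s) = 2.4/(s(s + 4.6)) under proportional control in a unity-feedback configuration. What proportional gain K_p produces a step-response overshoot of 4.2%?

From %OS = 100·exp(−πζ/√(1−ζ²)) = 4.2%, ζ = −ln(0.042)/√(π²+ln²(0.042)) = 0.7103.
Characteristic equation s² + 4.6s + 2.4K_p = 0 gives ζ = 4.6/(2√(2.4K_p)).
Setting ζ = 0.7103: √(2.4K_p) = 4.6/(2·0.7103) = 3.238, so K_p = 10.49/2.4 = 4.37.

K_p = 4.37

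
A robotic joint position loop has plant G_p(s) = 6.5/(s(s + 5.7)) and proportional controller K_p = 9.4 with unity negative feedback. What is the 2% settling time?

Closed-loop characteristic equation: s² + 5.7s + 61.1 = 0, so ω_n = 7.817 rad/s and ζ = 5.7/(2·7.817) = 0.3646.
2% settling time T_s ≈ 4/(ζω_n) = 4/2.85 = 1.4 s.

T_s ≈ 1.4 s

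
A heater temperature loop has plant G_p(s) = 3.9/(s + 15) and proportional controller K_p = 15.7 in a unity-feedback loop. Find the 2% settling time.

T_s ≈ 0.0525 s

Closed-loop transfer function: T(s) = K_p·G_p(s)/(1 + K_p·G_p(s)) = 61.23/(s + 15 + 61.23) = 61.23/(s + 76.23).
Time constant τ = 1/76.23 = 0.01312 s, so the 2% settling time is about 4τ = 0.0525 s.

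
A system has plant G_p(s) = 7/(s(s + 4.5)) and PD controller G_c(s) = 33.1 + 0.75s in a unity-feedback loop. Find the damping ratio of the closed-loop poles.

Forward path: (33.1 + 0.75s)·7/(s(s+4.5)). The closed-loop characteristic equation is s² + (4.5 + 7·0.75)s + 7·33.1 = 0.
That is s² + 9.75s + 231.7 = 0, so ω_n = 15.22 rad/s and ζ = 9.75/(2·15.22) = 0.3203.

ζ = 0.32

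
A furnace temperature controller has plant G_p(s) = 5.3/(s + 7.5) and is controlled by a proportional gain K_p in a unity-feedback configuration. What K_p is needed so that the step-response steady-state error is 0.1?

For a type-0 loop with proportional control, e_ss = 1/(1 + K_p·G_p(0)).
G_p(0) = 0.7067. Require 1/(1 + K_p·0.7067) = 0.1, so 1 + 0.7067·K_p = 10.
K_p = (10 − 1)/0.7067 = 12.7.

K_p = 12.7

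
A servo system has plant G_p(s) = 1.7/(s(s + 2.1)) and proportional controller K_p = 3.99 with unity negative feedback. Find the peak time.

The closed-loop denominator s² + 2.1s + 6.783 gives ω_n = √6.783 = 2.604 and ζ = 2.1/(2ω_n) = 0.4032.
Damped frequency ω_d = ω_n√(1−ζ²) = 2.383 rad/s, so peak time T_p = π/ω_d = 1.32 s.

T_p = 1.32 s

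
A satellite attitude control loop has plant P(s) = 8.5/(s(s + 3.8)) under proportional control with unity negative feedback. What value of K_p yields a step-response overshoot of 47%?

From %OS = 100·exp(−πζ/√(1−ζ²)) = 47%, ζ = −ln(0.47)/√(π²+ln²(0.47)) = 0.2337.
Characteristic equation s² + 3.8s + 8.5K_p = 0 gives ζ = 3.8/(2√(8.5K_p)).
Setting ζ = 0.2337: √(8.5K_p) = 3.8/(2·0.2337) = 8.131, so K_p = 66.11/8.5 = 7.78.

K_p = 7.78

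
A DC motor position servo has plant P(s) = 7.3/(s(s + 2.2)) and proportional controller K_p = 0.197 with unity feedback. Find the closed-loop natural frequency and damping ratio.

The closed-loop denominator is s(s+2.2) + 0.197·7.3 = s² + 2.2s + 1.438.
Matching s² + 2ζω_n s + ω_n²: ω_n = √1.438 = 1.199 rad/s and 2ζω_n = 2.2, so ζ = 2.2/(2·1.199) = 0.917.

ω_n = 1.2 rad/s, ζ = 0.917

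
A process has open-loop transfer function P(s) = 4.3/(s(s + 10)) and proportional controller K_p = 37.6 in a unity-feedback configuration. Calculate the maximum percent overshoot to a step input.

26.1%

Closed-loop characteristic equation: s² + 10s + 161.7 = 0, so ω_n = 12.72 rad/s and ζ = 10/(2·12.72) = 0.3932.
%OS = 100·exp(−πζ/√(1−ζ²)) = 100·exp(−π·0.3932/√0.8454) = 26.1%.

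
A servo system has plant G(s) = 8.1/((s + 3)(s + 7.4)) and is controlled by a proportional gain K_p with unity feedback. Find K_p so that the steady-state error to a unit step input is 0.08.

K_p = 31.5

For a type-0 loop with proportional control, e_ss = 1/(1 + K_p·G(0)).
G(0) = 0.3649. Require 1/(1 + K_p·0.3649) = 0.08, so 1 + 0.3649·K_p = 12.5.
K_p = (12.5 − 1)/0.3649 = 31.5.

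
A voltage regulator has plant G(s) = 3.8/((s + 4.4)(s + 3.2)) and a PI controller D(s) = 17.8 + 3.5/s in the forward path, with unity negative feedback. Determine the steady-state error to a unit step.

0

The open loop D(s)G(s) has a pole at the origin (type 1), so the static position error constant is infinite and e_ss = 1/(1+∞) = 0.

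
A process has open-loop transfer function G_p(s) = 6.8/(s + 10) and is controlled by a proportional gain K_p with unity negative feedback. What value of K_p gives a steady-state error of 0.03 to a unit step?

The loop is type 0, so e_ss(step) = 1/(1 + K_pos) with K_pos = K_p·G_p(0).
G_p(0) = 0.68. Require 1/(1 + K_p·0.68) = 0.03, so 1 + 0.68·K_p = 33.33.
K_p = (33.33 − 1)/0.68 = 47.5.

K_p = 47.5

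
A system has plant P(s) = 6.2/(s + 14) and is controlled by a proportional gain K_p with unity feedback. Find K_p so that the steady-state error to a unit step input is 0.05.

For a type-0 loop with proportional control, e_ss = 1/(1 + K_p·P(0)).
P(0) = 0.4429. Require 1/(1 + K_p·0.4429) = 0.05, so 1 + 0.4429·K_p = 20.
K_p = (20 − 1)/0.4429 = 42.9.

K_p = 42.9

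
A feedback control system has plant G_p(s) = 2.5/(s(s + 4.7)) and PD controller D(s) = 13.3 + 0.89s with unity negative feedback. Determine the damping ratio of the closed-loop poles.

ζ = 0.6

Forward path: (13.3 + 0.89s)·2.5/(s(s+4.7)). The closed-loop characteristic equation is s² + (4.7 + 2.5·0.89)s + 2.5·13.3 = 0.
That is s² + 6.925s + 33.25 = 0, so ω_n = 5.766 rad/s and ζ = 6.925/(2·5.766) = 0.6005.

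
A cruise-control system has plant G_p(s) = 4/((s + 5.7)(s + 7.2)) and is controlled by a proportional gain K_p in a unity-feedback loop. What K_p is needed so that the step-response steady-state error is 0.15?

For a type-0 loop with proportional control, e_ss = 1/(1 + K_p·G_p(0)).
G_p(0) = 0.09747. Require 1/(1 + K_p·0.09747) = 0.15, so 1 + 0.09747·K_p = 6.667.
K_p = (6.667 − 1)/0.09747 = 58.1.

K_p = 58.1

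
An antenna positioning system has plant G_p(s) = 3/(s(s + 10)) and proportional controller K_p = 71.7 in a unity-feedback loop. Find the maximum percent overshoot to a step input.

32%

From 1 + K_pG_p(s) = 0: s² + 10s + 215.1 = 0 ⇒ ω_n = 14.67, ζ = 0.3409.
%OS = 100·exp(−πζ/√(1−ζ²)) = 100·exp(−π·0.3409/√0.8838) = 32%.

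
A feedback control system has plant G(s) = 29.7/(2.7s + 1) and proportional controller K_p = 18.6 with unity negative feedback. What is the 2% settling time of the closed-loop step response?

T_s ≈ 0.0195 s

Closed loop: T(s) = K_p·G/(1+K_p·G) = 552.4/(2.7s + 1 + 552.4), with pole at s = −(1 + 552.4)/2.7 = −205.
τ = 1/205 = 0.004879 s, so 2% settling time ≈ 4τ = 0.0195 s.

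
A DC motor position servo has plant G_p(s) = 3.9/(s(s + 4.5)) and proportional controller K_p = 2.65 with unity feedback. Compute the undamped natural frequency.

ω_n = 3.21 rad/s

1 + K_p·G_p(s) = 0 gives s² + 4.5s + 10.33 = 0.
Matching s² + 2ζω_n s + ω_n²: ω_n = √10.33 = 3.215 rad/s and 2ζω_n = 4.5, so ζ = 4.5/(2·3.215) = 0.7.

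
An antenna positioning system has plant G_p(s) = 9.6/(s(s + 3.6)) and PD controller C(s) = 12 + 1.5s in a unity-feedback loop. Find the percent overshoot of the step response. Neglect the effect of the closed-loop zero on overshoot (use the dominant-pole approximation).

0.795%

Forward path: (12 + 1.5s)·9.6/(s(s+3.6)). The closed-loop characteristic equation is s² + (3.6 + 9.6·1.5)s + 9.6·12 = 0.
That is s² + 18s + 115.2 = 0, so ω_n = 10.73 rad/s and ζ = 18/(2·10.73) = 0.8385.
%OS = 100·exp(−πζ/√(1−ζ²)) = 0.795%.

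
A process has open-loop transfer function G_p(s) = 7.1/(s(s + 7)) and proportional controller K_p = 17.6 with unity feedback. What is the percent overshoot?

35.5%

The closed-loop denominator s² + 7s + 125 gives ω_n = √125 = 11.18 and ζ = 7/(2ω_n) = 0.3131.
%OS = 100·exp(−πζ/√(1−ζ²)) = 100·exp(−π·0.3131/√0.902) = 35.5%.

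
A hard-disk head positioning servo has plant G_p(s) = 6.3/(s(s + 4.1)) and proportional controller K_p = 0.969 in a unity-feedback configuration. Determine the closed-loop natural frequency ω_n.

1 + K_p·G_p(s) = 0 gives s² + 4.1s + 6.105 = 0.
So ω_n² = 6.105 ⇒ ω_n = 2.471 rad/s, and ζ = 4.1/(2ω_n) = 0.83.

ω_n = 2.47 rad/s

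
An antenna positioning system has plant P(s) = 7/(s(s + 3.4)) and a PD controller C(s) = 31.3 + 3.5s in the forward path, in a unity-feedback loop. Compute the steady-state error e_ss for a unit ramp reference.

0.0155

The loop has one pole at the origin (type 1). Velocity error constant K_v = lim_{s→0} s·C(s)P(s) = 31.3·7/3.4 = 64.44.
Steady-state error to a unit ramp: e_ss = 1/K_v = 0.0155.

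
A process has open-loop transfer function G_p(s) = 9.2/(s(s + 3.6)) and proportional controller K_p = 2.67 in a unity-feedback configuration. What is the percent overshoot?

29.4%

From 1 + K_pG_p(s) = 0: s² + 3.6s + 24.56 = 0 ⇒ ω_n = 4.956, ζ = 0.3632.
%OS = 100·exp(−πζ/√(1−ζ²)) = 100·exp(−π·0.3632/√0.8681) = 29.4%.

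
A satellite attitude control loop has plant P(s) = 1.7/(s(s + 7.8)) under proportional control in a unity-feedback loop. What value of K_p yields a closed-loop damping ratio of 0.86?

K_p = 12.1

Closed-loop characteristic equation: s² + 7.8s + K_p·1.7 = 0.
So ω_n = √(1.7K_p) and 2ζω_n = 7.8, giving ζ = 7.8/(2√(1.7K_p)).
Setting ζ = 0.86: √(1.7K_p) = 7.8/(2·0.86) = 4.535, so K_p = 20.57/1.7 = 12.1.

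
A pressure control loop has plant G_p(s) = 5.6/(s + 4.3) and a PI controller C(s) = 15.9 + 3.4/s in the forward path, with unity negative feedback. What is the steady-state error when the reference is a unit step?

0

The open loop C(s)G_p(s) has a pole at the origin (type 1), so the static position error constant is infinite and e_ss = 1/(1+∞) = 0.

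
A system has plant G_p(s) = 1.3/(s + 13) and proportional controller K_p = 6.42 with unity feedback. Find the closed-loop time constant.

τ = 0.0468 s

Closed-loop transfer function: T(s) = K_p·G_p(s)/(1 + K_p·G_p(s)) = 8.346/(s + 13 + 8.346) = 8.346/(s + 21.35).
Time constant τ = 1/21.35 = 0.0468 s.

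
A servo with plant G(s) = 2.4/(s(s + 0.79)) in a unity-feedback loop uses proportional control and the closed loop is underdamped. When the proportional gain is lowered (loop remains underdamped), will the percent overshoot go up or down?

ζ = 0.79/(2√(2.4K_p)) rises as K_p falls; higher damping means less overshoot.

decrease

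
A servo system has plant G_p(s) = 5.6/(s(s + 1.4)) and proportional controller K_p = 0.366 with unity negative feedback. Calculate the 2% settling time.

From 1 + K_pG_p(s) = 0: s² + 1.4s + 2.05 = 0 ⇒ ω_n = 1.432, ζ = 0.4889.
2% settling time T_s ≈ 4/(ζω_n) = 4/0.7 = 5.71 s.

T_s ≈ 5.71 s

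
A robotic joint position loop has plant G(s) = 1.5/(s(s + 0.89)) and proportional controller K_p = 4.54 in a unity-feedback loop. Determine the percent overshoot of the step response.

58.1%

The closed-loop denominator s² + 0.89s + 6.81 gives ω_n = √6.81 = 2.61 and ζ = 0.89/(2ω_n) = 0.1705.
%OS = 100·exp(−πζ/√(1−ζ²)) = 100·exp(−π·0.1705/√0.9709) = 58.1%.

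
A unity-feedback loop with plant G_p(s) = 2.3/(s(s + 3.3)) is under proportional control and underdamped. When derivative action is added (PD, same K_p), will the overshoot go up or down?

The derivative term adds K·K_d to the s-coefficient of the characteristic equation, raising 2ζω_n while ω_n is unchanged; ζ increases, so overshoot decreases.

decrease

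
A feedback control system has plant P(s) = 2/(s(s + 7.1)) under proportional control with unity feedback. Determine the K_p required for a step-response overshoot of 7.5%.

From %OS = 100·exp(−πζ/√(1−ζ²)) = 7.5%, ζ = −ln(0.075)/√(π²+ln²(0.075)) = 0.6362.
Characteristic equation s² + 7.1s + 2K_p = 0 gives ζ = 7.1/(2√(2K_p)).
Setting ζ = 0.6362: √(2K_p) = 7.1/(2·0.6362) = 5.58, so K_p = 31.14/2 = 15.6.

K_p = 15.6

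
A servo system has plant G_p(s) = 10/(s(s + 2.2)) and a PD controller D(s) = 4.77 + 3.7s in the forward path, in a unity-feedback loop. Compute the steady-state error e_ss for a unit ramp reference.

0.0461

The loop has one pole at the origin (type 1). Velocity error constant K_v = lim_{s→0} s·D(s)G_p(s) = 4.77·10/2.2 = 21.68.
Steady-state error to a unit ramp: e_ss = 1/K_v = 0.0461.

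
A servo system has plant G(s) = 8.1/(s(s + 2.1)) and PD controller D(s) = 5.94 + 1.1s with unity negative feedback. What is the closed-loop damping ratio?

ζ = 0.794

Forward path: (5.94 + 1.1s)·8.1/(s(s+2.1)). The closed-loop characteristic equation is s² + (2.1 + 8.1·1.1)s + 8.1·5.94 = 0.
That is s² + 11.01s + 48.11 = 0, so ω_n = 6.936 rad/s and ζ = 11.01/(2·6.936) = 0.7936.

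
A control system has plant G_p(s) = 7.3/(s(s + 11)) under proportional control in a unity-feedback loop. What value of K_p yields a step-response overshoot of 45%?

From %OS = 100·exp(−πζ/√(1−ζ²)) = 45%, ζ = −ln(0.45)/√(π²+ln²(0.45)) = 0.2463.
Characteristic equation s² + 11s + 7.3K_p = 0 gives ζ = 11/(2√(7.3K_p)).
Setting ζ = 0.2463: √(7.3K_p) = 11/(2·0.2463) = 22.33, so K_p = 498.5/7.3 = 68.3.

K_p = 68.3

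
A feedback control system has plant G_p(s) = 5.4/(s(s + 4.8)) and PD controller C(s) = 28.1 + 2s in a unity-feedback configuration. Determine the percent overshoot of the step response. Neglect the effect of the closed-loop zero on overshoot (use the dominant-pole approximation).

7.65%

Forward path: (28.1 + 2s)·5.4/(s(s+4.8)). The closed-loop characteristic equation is s² + (4.8 + 5.4·2)s + 5.4·28.1 = 0.
That is s² + 15.6s + 151.7 = 0, so ω_n = 12.32 rad/s and ζ = 15.6/(2·12.32) = 0.6332.
%OS = 100·exp(−πζ/√(1−ζ²)) = 7.65%.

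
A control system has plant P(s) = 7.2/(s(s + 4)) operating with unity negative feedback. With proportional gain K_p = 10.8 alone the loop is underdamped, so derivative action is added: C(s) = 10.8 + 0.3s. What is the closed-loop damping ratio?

ζ = 0.349

Forward path: (10.8 + 0.3s)·7.2/(s(s+4)). The closed-loop characteristic equation is s² + (4 + 7.2·0.3)s + 7.2·10.8 = 0.
That is s² + 6.16s + 77.76 = 0, so ω_n = 8.818 rad/s and ζ = 6.16/(2·8.818) = 0.3493.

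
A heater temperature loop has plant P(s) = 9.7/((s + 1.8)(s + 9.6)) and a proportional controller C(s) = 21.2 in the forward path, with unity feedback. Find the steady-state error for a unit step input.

The loop is type 0. Static position error constant K_pos = C(0)·P(0) = 21.2·0.5613 = 11.9.
Steady-state error to a unit step: e_ss = 1/(1+K_pos) = 1/12.9 = 0.0775.

0.0775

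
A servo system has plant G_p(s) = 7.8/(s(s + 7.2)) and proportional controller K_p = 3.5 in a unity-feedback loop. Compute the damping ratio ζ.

ζ = 0.689

1 + K_p·G_p(s) = 0 gives s² + 7.2s + 27.3 = 0.
Matching s² + 2ζω_n s + ω_n²: ω_n = √27.3 = 5.225 rad/s and 2ζω_n = 7.2, so ζ = 7.2/(2·5.225) = 0.689.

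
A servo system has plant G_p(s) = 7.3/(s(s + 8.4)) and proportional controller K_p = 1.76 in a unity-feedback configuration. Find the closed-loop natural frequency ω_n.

ω_n = 3.58 rad/s

1 + K_p·G_p(s) = 0 gives s² + 8.4s + 12.85 = 0.
Matching s² + 2ζω_n s + ω_n²: ω_n = √12.85 = 3.584 rad/s and 2ζω_n = 8.4, so ζ = 8.4/(2·3.584) = 1.17.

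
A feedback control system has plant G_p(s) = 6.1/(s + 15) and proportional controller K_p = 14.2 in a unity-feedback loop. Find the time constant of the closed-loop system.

τ = 0.00984 s

Closed-loop transfer function: T(s) = K_p·G_p(s)/(1 + K_p·G_p(s)) = 86.62/(s + 15 + 86.62) = 86.62/(s + 101.6).
Time constant τ = 1/101.6 = 0.00984 s.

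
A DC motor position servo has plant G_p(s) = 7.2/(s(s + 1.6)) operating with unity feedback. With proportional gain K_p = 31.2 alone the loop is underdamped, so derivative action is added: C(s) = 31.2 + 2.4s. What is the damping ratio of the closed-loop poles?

Forward path: (31.2 + 2.4s)·7.2/(s(s+1.6)). The closed-loop characteristic equation is s² + (1.6 + 7.2·2.4)s + 7.2·31.2 = 0.
That is s² + 18.88s + 224.6 = 0, so ω_n = 14.99 rad/s and ζ = 18.88/(2·14.99) = 0.6298.

ζ = 0.63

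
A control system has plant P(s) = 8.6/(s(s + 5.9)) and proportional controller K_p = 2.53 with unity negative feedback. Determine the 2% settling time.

From 1 + K_pP(s) = 0: s² + 5.9s + 21.76 = 0 ⇒ ω_n = 4.665, ζ = 0.6324.
2% settling time T_s ≈ 4/(ζω_n) = 4/2.95 = 1.36 s.

T_s ≈ 1.36 s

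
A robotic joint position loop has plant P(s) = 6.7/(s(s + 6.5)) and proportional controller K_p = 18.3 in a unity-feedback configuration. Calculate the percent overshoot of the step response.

The closed-loop denominator s² + 6.5s + 122.6 gives ω_n = √122.6 = 11.07 and ζ = 6.5/(2ω_n) = 0.2935.
%OS = 100·exp(−πζ/√(1−ζ²)) = 100·exp(−π·0.2935/√0.9139) = 38.1%.

38.1%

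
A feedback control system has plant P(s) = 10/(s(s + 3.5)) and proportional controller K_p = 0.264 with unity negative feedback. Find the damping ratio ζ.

1 + K_p·P(s) = 0 gives s² + 3.5s + 2.64 = 0.
So ω_n² = 2.64 ⇒ ω_n = 1.625 rad/s, and ζ = 3.5/(2ω_n) = 1.08.

ζ = 1.08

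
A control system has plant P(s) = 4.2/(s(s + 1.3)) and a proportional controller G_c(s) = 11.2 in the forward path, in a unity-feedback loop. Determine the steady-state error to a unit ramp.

0.0276

The loop has one pole at the origin (type 1). Velocity error constant K_v = lim_{s→0} s·G_c(s)P(s) = 11.2·4.2/1.3 = 36.18.
Steady-state error to a unit ramp: e_ss = 1/K_v = 0.0276.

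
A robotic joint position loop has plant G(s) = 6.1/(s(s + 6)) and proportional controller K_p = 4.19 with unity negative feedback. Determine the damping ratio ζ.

The closed-loop denominator is s(s+6) + 4.19·6.1 = s² + 6s + 25.56.
Matching s² + 2ζω_n s + ω_n²: ω_n = √25.56 = 5.056 rad/s and 2ζω_n = 6, so ζ = 6/(2·5.056) = 0.593.

ζ = 0.593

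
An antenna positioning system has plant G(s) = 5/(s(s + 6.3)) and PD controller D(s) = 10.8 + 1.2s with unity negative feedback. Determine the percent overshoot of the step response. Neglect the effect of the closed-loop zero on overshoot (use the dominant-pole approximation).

Forward path: (10.8 + 1.2s)·5/(s(s+6.3)). The closed-loop characteristic equation is s² + (6.3 + 5·1.2)s + 5·10.8 = 0.
That is s² + 12.3s + 54 = 0, so ω_n = 7.348 rad/s and ζ = 12.3/(2·7.348) = 0.8369.
%OS = 100·exp(−πζ/√(1−ζ²)) = 0.82%.

0.82%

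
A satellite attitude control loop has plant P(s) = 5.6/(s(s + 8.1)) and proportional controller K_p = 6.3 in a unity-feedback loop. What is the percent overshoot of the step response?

The closed-loop denominator s² + 8.1s + 35.28 gives ω_n = √35.28 = 5.94 and ζ = 8.1/(2ω_n) = 0.6819.
%OS = 100·exp(−πζ/√(1−ζ²)) = 100·exp(−π·0.6819/√0.5351) = 5.35%.

5.35%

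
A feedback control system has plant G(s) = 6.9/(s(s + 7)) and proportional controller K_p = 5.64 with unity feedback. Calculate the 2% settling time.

Closed-loop characteristic equation: s² + 7s + 38.92 = 0, so ω_n = 6.238 rad/s and ζ = 7/(2·6.238) = 0.5611.
2% settling time T_s ≈ 4/(ζω_n) = 4/3.5 = 1.14 s.

T_s ≈ 1.14 s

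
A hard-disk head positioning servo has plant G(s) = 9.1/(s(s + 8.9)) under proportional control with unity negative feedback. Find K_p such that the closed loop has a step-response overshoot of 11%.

From %OS = 100·exp(−πζ/√(1−ζ²)) = 11%, ζ = −ln(0.11)/√(π²+ln²(0.11)) = 0.5749.
Characteristic equation s² + 8.9s + 9.1K_p = 0 gives ζ = 8.9/(2√(9.1K_p)).
Setting ζ = 0.5749: √(9.1K_p) = 8.9/(2·0.5749) = 7.741, so K_p = 59.92/9.1 = 6.58.

K_p = 6.58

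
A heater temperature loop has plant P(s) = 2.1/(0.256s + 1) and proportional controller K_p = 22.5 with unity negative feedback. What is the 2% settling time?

T_s ≈ 0.0212 s

Closed loop: T(s) = K_p·P/(1+K_p·P) = 47.25/(0.256s + 1 + 47.25), with pole at s = −(1 + 47.25)/0.256 = −188.5.
τ = 1/188.5 = 0.005306 s, so 2% settling time ≈ 4τ = 0.0212 s.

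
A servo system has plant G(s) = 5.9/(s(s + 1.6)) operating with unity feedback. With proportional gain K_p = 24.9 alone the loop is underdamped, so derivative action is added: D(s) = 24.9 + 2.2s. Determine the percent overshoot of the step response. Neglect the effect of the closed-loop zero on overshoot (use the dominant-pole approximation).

9.39%

Forward path: (24.9 + 2.2s)·5.9/(s(s+1.6)). The closed-loop characteristic equation is s² + (1.6 + 5.9·2.2)s + 5.9·24.9 = 0.
That is s² + 14.58s + 146.9 = 0, so ω_n = 12.12 rad/s and ζ = 14.58/(2·12.12) = 0.6015.
%OS = 100·exp(−πζ/√(1−ζ²)) = 9.39%.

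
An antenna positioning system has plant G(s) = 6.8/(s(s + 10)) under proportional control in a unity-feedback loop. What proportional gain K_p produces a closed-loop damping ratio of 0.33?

K_p = 33.8

Closed-loop characteristic equation: s² + 10s + K_p·6.8 = 0.
So ω_n = √(6.8K_p) and 2ζω_n = 10, giving ζ = 10/(2√(6.8K_p)).
Setting ζ = 0.33: √(6.8K_p) = 10/(2·0.33) = 15.15, so K_p = 229.6/6.8 = 33.8.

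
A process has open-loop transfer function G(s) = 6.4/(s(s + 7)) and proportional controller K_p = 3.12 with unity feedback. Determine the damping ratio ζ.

ζ = 0.783

1 + K_p·G(s) = 0 gives s² + 7s + 19.97 = 0.
So ω_n² = 19.97 ⇒ ω_n = 4.469 rad/s, and ζ = 7/(2ω_n) = 0.783.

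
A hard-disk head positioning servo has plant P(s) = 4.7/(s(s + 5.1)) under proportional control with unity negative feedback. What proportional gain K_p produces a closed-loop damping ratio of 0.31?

K_p = 14.4

Closed-loop characteristic equation: s² + 5.1s + K_p·4.7 = 0.
So ω_n = √(4.7K_p) and 2ζω_n = 5.1, giving ζ = 5.1/(2√(4.7K_p)).
Setting ζ = 0.31: √(4.7K_p) = 5.1/(2·0.31) = 8.226, so K_p = 67.66/4.7 = 14.4.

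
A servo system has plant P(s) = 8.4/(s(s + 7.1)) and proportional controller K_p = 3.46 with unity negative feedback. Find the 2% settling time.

T_s ≈ 1.13 s

Closed-loop characteristic equation: s² + 7.1s + 29.06 = 0, so ω_n = 5.391 rad/s and ζ = 7.1/(2·5.391) = 0.6585.
2% settling time T_s ≈ 4/(ζω_n) = 4/3.55 = 1.13 s.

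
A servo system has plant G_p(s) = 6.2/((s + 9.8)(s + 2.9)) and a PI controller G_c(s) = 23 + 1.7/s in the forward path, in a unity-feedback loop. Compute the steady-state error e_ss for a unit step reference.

The open loop G_c(s)G_p(s) has a pole at the origin (type 1), so the static position error constant is infinite and e_ss = 1/(1+∞) = 0.

0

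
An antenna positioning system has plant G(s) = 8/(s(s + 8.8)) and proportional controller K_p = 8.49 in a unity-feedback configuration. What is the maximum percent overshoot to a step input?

From 1 + K_pG(s) = 0: s² + 8.8s + 67.92 = 0 ⇒ ω_n = 8.241, ζ = 0.5339.
%OS = 100·exp(−πζ/√(1−ζ²)) = 100·exp(−π·0.5339/√0.715) = 13.8%.

13.8%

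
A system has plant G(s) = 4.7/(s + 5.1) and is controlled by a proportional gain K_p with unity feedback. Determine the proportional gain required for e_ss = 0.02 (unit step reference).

Steady-state error for a unit step on this type-0 loop is 1/(1 + K_p·G(0)).
G(0) = 0.9216. Require 1/(1 + K_p·0.9216) = 0.02, so 1 + 0.9216·K_p = 50.
K_p = (50 − 1)/0.9216 = 53.2.

K_p = 53.2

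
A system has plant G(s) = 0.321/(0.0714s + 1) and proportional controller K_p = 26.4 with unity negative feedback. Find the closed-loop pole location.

Closed loop: T(s) = K_p·G/(1+K_p·G) = 8.474/(0.0714s + 1 + 8.474), with pole at s = −(1 + 8.474)/0.0714 = −132.7.

s = -132.7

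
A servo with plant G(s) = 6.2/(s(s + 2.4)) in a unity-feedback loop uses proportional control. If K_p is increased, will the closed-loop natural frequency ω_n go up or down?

ω_n = √(6.2·K_p), which grows with K_p.

increase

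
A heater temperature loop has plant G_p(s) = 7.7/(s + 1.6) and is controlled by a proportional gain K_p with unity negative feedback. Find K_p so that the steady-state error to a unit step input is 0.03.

K_p = 6.72

Steady-state error for a unit step on this type-0 loop is 1/(1 + K_p·G_p(0)).
G_p(0) = 4.812. Require 1/(1 + K_p·4.812) = 0.03, so 1 + 4.812·K_p = 33.33.
K_p = (33.33 − 1)/4.812 = 6.72.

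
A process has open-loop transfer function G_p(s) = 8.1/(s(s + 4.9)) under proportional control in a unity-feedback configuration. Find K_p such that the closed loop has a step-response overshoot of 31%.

K_p = 6.07

From %OS = 100·exp(−πζ/√(1−ζ²)) = 31%, ζ = −ln(0.31)/√(π²+ln²(0.31)) = 0.3493.
Characteristic equation s² + 4.9s + 8.1K_p = 0 gives ζ = 4.9/(2√(8.1K_p)).
Setting ζ = 0.3493: √(8.1K_p) = 4.9/(2·0.3493) = 7.014, so K_p = 49.19/8.1 = 6.07.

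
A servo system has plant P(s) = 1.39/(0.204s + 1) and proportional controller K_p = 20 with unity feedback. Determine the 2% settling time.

Closed loop: T(s) = K_p·P/(1+K_p·P) = 27.8/(0.204s + 1 + 27.8), with pole at s = −(1 + 27.8)/0.204 = −141.2.
τ = 1/141.2 = 0.007083 s, so 2% settling time ≈ 4τ = 0.0283 s.

T_s ≈ 0.0283 s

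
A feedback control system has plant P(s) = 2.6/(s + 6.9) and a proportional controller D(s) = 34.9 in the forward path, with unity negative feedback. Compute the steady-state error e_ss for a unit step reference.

0.0707

The loop is type 0. Static position error constant K_pos = D(0)·P(0) = 34.9·0.3768 = 13.15.
Steady-state error to a unit step: e_ss = 1/(1+K_pos) = 1/14.15 = 0.0707.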